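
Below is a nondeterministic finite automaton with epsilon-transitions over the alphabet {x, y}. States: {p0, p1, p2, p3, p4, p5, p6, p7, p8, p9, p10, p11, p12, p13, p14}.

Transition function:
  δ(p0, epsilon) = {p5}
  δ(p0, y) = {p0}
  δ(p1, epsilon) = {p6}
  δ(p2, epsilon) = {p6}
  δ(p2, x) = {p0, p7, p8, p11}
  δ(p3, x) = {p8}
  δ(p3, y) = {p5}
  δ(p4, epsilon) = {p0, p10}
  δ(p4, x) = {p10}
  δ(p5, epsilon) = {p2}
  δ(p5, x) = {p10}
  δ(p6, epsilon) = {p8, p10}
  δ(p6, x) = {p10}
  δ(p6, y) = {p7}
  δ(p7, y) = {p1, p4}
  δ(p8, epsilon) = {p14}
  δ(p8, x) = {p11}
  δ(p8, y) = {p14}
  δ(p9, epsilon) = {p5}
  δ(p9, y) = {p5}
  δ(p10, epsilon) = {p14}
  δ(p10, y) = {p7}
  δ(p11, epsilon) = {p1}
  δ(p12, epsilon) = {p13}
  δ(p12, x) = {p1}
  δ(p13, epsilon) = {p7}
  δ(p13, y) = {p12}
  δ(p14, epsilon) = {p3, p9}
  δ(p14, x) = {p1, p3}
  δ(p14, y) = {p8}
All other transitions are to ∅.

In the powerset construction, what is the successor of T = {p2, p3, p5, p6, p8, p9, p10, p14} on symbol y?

{p2, p3, p5, p6, p7, p8, p9, p10, p14}

p3 on y → {p5}.
p6 on y → {p7}.
p8 on y → {p14}.
p9 on y → {p5}.
p10 on y → {p7}.
p14 on y → {p8}.
No y-transition from p2, p5.
Union after reading y: {p5, p7, p8, p14}.
Now take the epsilon-closure:
From p5 via epsilon: add p2.
From p14 via epsilon: add p3, p9.
From p2 via epsilon: add p6.
From p6 via epsilon: add p10.
No new states can be added; the closed set is {p2, p3, p5, p6, p7, p8, p9, p10, p14}.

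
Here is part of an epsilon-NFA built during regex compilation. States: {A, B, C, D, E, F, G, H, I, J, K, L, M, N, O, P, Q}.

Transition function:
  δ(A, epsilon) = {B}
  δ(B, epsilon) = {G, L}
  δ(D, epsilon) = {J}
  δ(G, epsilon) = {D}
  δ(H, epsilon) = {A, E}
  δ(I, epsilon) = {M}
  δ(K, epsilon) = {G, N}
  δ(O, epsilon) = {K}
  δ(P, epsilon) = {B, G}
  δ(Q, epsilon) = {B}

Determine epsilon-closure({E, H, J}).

Start with {E, H, J}.
From H via epsilon: add A.
From A via epsilon: add B.
From B via epsilon: add G, L.
From G via epsilon: add D.
No new states can be added; the closed set is {A, B, D, E, G, H, J, L}.

{A, B, D, E, G, H, J, L}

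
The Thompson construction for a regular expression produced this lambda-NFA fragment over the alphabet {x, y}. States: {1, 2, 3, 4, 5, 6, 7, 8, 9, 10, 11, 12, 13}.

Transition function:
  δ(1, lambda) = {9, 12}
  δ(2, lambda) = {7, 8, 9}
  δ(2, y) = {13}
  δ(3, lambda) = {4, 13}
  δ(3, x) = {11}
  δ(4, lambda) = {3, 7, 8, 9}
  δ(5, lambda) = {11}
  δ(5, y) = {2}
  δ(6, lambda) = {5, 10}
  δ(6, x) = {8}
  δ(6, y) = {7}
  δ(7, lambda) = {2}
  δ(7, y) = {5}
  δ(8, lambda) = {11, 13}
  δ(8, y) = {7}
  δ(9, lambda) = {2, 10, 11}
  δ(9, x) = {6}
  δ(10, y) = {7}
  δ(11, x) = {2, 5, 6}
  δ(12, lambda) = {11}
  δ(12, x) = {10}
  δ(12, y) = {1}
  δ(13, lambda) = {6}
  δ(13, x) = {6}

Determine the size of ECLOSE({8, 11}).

Start with {8, 11}.
From 8 via lambda: add 13.
From 13 via lambda: add 6.
From 6 via lambda: add 5, 10.
lambda-closure = {5, 6, 8, 10, 11, 13}, which has 6 states.

6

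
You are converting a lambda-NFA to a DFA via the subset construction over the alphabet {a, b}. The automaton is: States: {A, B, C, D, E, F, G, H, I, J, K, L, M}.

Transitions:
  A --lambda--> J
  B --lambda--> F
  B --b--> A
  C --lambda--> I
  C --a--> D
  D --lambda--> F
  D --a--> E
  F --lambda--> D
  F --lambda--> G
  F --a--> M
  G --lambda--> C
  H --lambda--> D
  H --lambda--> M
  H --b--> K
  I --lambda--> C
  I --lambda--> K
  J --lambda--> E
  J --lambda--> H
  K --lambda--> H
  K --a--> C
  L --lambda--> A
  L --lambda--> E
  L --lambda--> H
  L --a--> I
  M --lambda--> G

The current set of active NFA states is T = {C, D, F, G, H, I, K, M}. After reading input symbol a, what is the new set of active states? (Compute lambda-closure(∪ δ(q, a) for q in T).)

{C, D, E, F, G, H, I, K, M}

C on a → {D}.
D on a → {E}.
F on a → {M}.
K on a → {C}.
No a-transition from G, H, I, M.
Union after reading a: {C, D, E, M}.
Now take the lambda-closure:
From C via lambda: add I.
From D via lambda: add F.
From M via lambda: add G.
From I via lambda: add K.
From K via lambda: add H.
No new states can be added; the closed set is {C, D, E, F, G, H, I, K, M}.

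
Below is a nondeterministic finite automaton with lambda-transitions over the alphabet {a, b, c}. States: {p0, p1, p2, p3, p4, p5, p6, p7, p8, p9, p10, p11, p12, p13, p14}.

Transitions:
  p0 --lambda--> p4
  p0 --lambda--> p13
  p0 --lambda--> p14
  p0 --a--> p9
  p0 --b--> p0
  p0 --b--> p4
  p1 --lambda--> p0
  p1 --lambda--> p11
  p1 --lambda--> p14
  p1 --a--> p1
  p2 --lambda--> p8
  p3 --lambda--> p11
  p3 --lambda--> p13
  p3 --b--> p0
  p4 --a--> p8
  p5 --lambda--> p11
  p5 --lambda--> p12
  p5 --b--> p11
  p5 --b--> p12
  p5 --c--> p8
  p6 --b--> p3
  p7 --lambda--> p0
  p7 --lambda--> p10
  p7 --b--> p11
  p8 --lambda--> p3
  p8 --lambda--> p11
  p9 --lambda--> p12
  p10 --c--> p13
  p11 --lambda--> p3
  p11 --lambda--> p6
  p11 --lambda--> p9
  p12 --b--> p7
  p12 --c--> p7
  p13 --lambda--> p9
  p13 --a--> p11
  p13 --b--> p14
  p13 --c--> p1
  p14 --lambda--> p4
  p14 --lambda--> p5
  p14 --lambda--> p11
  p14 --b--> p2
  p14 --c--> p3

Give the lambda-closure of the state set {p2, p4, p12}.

Start with {p2, p4, p12}.
From p2 via lambda: add p8.
From p8 via lambda: add p3, p11.
From p3 via lambda: add p13.
From p11 via lambda: add p6, p9.
No new states can be added; the closed set is {p2, p3, p4, p6, p8, p9, p11, p12, p13}.

{p2, p3, p4, p6, p8, p9, p11, p12, p13}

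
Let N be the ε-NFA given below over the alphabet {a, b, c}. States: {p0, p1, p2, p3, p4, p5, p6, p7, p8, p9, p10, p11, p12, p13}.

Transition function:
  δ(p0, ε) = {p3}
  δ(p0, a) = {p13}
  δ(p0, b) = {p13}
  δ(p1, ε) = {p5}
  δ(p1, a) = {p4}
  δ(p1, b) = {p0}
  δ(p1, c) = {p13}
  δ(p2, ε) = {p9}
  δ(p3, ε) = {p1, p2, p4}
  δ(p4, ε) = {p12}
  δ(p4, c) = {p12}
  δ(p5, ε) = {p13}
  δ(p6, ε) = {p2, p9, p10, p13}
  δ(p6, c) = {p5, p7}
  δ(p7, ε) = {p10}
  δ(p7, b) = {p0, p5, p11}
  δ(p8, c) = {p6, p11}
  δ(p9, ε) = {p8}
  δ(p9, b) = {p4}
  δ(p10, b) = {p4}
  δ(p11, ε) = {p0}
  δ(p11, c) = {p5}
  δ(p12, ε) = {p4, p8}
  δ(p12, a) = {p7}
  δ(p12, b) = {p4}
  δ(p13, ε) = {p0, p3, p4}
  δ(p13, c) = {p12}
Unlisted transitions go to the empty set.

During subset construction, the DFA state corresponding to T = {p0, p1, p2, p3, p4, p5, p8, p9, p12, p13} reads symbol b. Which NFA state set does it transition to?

p0 on b → {p13}.
p1 on b → {p0}.
p9 on b → {p4}.
p12 on b → {p4}.
No b-transition from p2, p3, p4, p5, p8, p13.
Union after reading b: {p0, p4, p13}.
Now take the ε-closure:
From p0 via ε: add p3.
From p4 via ε: add p12.
From p3 via ε: add p1, p2.
From p12 via ε: add p8.
From p1 via ε: add p5.
From p2 via ε: add p9.
No new states can be added; the closed set is {p0, p1, p2, p3, p4, p5, p8, p9, p12, p13}.

{p0, p1, p2, p3, p4, p5, p8, p9, p12, p13}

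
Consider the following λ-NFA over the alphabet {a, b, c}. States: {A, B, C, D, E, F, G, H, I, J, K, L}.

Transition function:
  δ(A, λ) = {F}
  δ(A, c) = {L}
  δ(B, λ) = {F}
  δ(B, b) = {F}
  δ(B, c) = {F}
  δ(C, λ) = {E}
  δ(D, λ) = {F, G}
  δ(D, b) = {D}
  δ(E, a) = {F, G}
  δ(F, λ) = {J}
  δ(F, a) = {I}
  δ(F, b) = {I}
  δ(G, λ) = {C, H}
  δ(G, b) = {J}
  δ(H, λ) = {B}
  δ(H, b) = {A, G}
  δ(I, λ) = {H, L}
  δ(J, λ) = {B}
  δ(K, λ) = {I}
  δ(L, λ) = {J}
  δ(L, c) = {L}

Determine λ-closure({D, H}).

{B, C, D, E, F, G, H, J}

Start with {D, H}.
From D via λ: add F, G.
From H via λ: add B.
From F via λ: add J.
From G via λ: add C.
From C via λ: add E.
No new states can be added; the closed set is {B, C, D, E, F, G, H, J}.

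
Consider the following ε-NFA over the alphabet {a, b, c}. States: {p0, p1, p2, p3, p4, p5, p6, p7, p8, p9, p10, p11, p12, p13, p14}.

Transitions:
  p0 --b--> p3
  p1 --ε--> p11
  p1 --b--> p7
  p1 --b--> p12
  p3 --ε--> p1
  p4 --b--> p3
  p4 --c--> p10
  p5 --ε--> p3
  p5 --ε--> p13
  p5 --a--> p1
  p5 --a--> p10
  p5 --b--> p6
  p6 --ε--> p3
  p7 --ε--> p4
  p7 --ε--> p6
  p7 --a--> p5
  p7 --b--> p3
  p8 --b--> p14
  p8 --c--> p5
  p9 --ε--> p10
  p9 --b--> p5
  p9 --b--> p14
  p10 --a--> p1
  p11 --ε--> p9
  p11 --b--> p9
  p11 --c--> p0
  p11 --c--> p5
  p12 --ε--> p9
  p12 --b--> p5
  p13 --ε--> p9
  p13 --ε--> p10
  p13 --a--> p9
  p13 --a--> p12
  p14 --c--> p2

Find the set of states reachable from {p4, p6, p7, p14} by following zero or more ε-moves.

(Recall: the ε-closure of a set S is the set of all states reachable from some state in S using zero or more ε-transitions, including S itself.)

Start with {p4, p6, p7, p14}.
From p6 via ε: add p3.
From p3 via ε: add p1.
From p1 via ε: add p11.
From p11 via ε: add p9.
From p9 via ε: add p10.
No new states can be added; the closed set is {p1, p3, p4, p6, p7, p9, p10, p11, p14}.

{p1, p3, p4, p6, p7, p9, p10, p11, p14}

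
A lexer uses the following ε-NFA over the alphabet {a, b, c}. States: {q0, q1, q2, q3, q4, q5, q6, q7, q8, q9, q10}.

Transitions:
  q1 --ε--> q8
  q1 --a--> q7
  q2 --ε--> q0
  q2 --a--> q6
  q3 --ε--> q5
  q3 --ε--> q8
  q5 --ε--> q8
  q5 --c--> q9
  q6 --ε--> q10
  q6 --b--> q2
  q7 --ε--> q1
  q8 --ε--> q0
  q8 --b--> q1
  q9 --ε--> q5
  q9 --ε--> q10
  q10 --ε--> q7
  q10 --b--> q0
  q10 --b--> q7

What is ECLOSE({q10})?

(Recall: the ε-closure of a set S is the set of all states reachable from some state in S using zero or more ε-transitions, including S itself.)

{q0, q1, q7, q8, q10}

Start with {q10}.
From q10 via ε: add q7.
From q7 via ε: add q1.
From q1 via ε: add q8.
From q8 via ε: add q0.
No new states can be added; the closed set is {q0, q1, q7, q8, q10}.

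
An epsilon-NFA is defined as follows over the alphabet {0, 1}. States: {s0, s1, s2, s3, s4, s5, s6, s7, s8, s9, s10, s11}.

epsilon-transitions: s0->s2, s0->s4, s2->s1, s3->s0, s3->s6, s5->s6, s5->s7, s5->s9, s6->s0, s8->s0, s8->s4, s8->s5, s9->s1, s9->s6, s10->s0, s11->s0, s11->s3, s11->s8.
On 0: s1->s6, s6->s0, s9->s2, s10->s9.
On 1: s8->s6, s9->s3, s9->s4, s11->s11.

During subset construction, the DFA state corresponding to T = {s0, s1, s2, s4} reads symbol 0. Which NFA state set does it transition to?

s1 on 0 → {s6}.
No 0-transition from s0, s2, s4.
Union after reading 0: {s6}.
Now take the epsilon-closure:
From s6 via epsilon: add s0.
From s0 via epsilon: add s2, s4.
From s2 via epsilon: add s1.
No new states can be added; the closed set is {s0, s1, s2, s4, s6}.

{s0, s1, s2, s4, s6}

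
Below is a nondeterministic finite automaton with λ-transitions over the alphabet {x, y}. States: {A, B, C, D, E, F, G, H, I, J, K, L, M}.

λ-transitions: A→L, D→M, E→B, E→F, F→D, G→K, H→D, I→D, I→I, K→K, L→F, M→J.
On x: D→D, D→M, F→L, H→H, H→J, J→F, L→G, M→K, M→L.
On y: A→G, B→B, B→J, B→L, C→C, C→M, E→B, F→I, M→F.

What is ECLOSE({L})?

Start with {L}.
From L via λ: add F.
From F via λ: add D.
From D via λ: add M.
From M via λ: add J.
No new states can be added; the closed set is {D, F, J, L, M}.

{D, F, J, L, M}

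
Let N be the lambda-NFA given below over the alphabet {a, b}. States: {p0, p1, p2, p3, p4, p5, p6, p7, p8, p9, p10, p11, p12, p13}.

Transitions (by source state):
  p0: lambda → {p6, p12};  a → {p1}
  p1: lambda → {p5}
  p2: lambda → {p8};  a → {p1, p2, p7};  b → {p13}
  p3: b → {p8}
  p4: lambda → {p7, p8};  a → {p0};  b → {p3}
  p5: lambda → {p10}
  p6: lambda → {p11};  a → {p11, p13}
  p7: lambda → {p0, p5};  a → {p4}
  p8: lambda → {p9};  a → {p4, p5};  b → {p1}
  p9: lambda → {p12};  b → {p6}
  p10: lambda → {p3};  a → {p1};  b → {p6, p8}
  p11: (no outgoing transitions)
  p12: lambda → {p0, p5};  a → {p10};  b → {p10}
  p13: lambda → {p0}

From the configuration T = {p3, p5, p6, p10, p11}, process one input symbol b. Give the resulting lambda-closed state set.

{p0, p3, p5, p6, p8, p9, p10, p11, p12}

p3 on b → {p8}.
p10 on b → {p6, p8}.
No b-transition from p5, p6, p11.
Union after reading b: {p6, p8}.
Now take the lambda-closure:
From p6 via lambda: add p11.
From p8 via lambda: add p9.
From p9 via lambda: add p12.
From p12 via lambda: add p0, p5.
From p5 via lambda: add p10.
From p10 via lambda: add p3.
No new states can be added; the closed set is {p0, p3, p5, p6, p8, p9, p10, p11, p12}.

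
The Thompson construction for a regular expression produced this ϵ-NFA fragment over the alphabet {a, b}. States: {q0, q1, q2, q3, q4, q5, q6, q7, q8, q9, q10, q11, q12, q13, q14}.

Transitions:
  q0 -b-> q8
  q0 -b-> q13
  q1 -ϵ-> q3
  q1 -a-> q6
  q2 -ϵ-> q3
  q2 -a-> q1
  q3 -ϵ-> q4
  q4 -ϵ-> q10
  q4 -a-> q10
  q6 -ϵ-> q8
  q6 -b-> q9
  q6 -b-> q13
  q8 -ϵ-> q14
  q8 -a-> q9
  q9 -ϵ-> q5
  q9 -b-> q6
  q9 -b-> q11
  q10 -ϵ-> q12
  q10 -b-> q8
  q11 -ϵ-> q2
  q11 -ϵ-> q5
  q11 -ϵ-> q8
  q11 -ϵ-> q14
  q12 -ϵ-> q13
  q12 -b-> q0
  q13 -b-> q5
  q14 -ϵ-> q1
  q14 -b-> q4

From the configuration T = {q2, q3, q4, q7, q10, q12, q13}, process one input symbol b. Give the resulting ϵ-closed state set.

q10 on b → {q8}.
q12 on b → {q0}.
q13 on b → {q5}.
No b-transition from q2, q3, q4, q7.
Union after reading b: {q0, q5, q8}.
Now take the ϵ-closure:
From q8 via ϵ: add q14.
From q14 via ϵ: add q1.
From q1 via ϵ: add q3.
From q3 via ϵ: add q4.
From q4 via ϵ: add q10.
From q10 via ϵ: add q12.
From q12 via ϵ: add q13.
No new states can be added; the closed set is {q0, q1, q3, q4, q5, q8, q10, q12, q13, q14}.

{q0, q1, q3, q4, q5, q8, q10, q12, q13, q14}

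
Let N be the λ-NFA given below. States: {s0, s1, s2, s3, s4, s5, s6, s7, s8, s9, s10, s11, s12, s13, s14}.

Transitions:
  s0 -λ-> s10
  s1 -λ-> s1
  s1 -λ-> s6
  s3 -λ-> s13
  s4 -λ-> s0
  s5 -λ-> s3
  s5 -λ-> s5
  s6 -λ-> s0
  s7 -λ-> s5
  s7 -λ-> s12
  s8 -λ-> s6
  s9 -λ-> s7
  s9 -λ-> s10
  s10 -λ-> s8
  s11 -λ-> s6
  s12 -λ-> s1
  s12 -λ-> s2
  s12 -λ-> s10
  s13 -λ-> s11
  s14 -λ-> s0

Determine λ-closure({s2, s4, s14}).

{s0, s2, s4, s6, s8, s10, s14}

Start with {s2, s4, s14}.
From s4 via λ: add s0.
From s0 via λ: add s10.
From s10 via λ: add s8.
From s8 via λ: add s6.
No new states can be added; the closed set is {s0, s2, s4, s6, s8, s10, s14}.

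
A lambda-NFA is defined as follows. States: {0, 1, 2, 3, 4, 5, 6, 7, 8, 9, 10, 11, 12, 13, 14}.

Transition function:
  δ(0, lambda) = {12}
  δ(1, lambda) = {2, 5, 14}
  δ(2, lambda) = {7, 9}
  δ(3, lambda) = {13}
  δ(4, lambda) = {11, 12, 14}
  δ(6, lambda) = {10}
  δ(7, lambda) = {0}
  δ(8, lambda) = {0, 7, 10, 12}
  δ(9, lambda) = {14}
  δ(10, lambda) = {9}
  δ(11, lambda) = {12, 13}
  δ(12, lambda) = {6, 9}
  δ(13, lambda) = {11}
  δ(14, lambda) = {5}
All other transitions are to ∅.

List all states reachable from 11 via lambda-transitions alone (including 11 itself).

{5, 6, 9, 10, 11, 12, 13, 14}

Start with {11}.
From 11 via lambda: add 12, 13.
From 12 via lambda: add 6, 9.
From 6 via lambda: add 10.
From 9 via lambda: add 14.
From 14 via lambda: add 5.
No new states can be added; the closed set is {5, 6, 9, 10, 11, 12, 13, 14}.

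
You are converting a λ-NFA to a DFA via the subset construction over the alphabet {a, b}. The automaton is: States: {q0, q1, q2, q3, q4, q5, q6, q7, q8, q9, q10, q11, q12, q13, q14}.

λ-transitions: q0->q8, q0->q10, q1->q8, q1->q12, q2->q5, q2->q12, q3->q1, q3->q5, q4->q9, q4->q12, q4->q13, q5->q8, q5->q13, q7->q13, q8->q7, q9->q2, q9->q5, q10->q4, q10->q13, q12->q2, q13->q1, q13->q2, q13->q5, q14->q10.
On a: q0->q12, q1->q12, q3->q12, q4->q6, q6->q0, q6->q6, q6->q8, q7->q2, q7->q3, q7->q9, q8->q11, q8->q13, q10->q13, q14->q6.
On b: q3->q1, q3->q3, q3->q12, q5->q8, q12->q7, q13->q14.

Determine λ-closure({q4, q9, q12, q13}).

{q1, q2, q4, q5, q7, q8, q9, q12, q13}

Start with {q4, q9, q12, q13}.
From q9 via λ: add q2, q5.
From q13 via λ: add q1.
From q1 via λ: add q8.
From q8 via λ: add q7.
No new states can be added; the closed set is {q1, q2, q4, q5, q7, q8, q9, q12, q13}.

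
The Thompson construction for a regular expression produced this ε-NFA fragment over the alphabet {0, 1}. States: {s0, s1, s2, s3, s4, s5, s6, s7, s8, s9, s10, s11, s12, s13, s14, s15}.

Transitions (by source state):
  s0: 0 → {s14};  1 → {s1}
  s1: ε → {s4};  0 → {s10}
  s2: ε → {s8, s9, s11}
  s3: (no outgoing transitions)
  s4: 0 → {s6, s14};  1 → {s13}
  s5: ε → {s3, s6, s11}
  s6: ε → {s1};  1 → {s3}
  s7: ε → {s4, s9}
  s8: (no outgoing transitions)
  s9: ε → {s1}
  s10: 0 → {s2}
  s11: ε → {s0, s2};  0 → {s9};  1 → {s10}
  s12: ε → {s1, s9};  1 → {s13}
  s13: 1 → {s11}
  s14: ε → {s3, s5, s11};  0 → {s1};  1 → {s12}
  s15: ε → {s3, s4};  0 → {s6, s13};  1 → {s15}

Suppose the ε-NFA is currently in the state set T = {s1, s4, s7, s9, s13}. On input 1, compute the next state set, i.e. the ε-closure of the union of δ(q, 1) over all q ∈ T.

s4 on 1 → {s13}.
s13 on 1 → {s11}.
No 1-transition from s1, s7, s9.
Union after reading 1: {s11, s13}.
Now take the ε-closure:
From s11 via ε: add s0, s2.
From s2 via ε: add s8, s9.
From s9 via ε: add s1.
From s1 via ε: add s4.
No new states can be added; the closed set is {s0, s1, s2, s4, s8, s9, s11, s13}.

{s0, s1, s2, s4, s8, s9, s11, s13}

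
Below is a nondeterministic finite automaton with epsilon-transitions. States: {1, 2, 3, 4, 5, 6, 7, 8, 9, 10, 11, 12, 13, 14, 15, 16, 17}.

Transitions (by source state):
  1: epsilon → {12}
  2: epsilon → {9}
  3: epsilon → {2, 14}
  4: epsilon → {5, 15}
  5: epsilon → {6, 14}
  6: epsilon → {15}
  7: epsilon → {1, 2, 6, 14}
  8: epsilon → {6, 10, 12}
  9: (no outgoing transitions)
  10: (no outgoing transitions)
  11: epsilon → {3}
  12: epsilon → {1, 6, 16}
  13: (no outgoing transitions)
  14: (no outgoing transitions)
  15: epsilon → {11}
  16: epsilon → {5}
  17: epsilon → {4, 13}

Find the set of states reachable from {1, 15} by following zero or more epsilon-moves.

{1, 2, 3, 5, 6, 9, 11, 12, 14, 15, 16}

Start with {1, 15}.
From 1 via epsilon: add 12.
From 15 via epsilon: add 11.
From 11 via epsilon: add 3.
From 12 via epsilon: add 6, 16.
From 3 via epsilon: add 2, 14.
From 16 via epsilon: add 5.
From 2 via epsilon: add 9.
No new states can be added; the closed set is {1, 2, 3, 5, 6, 9, 11, 12, 14, 15, 16}.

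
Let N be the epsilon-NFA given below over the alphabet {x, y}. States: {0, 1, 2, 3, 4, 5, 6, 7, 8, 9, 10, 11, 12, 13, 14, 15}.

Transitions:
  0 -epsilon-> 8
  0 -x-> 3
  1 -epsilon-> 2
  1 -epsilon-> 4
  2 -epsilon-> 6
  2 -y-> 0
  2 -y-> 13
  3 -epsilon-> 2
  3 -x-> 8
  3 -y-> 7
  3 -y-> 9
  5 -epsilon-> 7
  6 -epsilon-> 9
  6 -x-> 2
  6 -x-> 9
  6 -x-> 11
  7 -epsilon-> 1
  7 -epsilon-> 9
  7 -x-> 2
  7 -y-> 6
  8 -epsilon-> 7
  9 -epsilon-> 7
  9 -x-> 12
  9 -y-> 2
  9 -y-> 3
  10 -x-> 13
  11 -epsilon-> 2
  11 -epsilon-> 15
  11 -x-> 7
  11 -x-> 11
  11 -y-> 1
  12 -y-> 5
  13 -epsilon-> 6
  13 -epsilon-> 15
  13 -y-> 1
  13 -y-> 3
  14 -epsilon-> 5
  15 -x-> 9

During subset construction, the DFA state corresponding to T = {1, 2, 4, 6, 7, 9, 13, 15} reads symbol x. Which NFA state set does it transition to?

{1, 2, 4, 6, 7, 9, 11, 12, 15}

6 on x → {2, 9, 11}.
7 on x → {2}.
9 on x → {12}.
15 on x → {9}.
No x-transition from 1, 2, 4, 13.
Union after reading x: {2, 9, 11, 12}.
Now take the epsilon-closure:
From 2 via epsilon: add 6.
From 9 via epsilon: add 7.
From 11 via epsilon: add 15.
From 7 via epsilon: add 1.
From 1 via epsilon: add 4.
No new states can be added; the closed set is {1, 2, 4, 6, 7, 9, 11, 12, 15}.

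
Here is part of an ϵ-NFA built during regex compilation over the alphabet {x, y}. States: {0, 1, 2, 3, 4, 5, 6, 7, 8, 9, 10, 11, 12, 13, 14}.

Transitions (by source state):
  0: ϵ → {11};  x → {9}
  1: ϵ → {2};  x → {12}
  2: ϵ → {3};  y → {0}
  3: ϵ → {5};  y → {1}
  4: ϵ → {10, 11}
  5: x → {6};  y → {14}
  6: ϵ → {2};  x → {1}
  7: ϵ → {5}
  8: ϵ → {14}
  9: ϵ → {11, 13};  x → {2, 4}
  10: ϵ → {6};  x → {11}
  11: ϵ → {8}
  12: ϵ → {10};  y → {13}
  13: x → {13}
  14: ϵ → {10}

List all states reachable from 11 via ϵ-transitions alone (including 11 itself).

Start with {11}.
From 11 via ϵ: add 8.
From 8 via ϵ: add 14.
From 14 via ϵ: add 10.
From 10 via ϵ: add 6.
From 6 via ϵ: add 2.
From 2 via ϵ: add 3.
From 3 via ϵ: add 5.
No new states can be added; the closed set is {2, 3, 5, 6, 8, 10, 11, 14}.

{2, 3, 5, 6, 8, 10, 11, 14}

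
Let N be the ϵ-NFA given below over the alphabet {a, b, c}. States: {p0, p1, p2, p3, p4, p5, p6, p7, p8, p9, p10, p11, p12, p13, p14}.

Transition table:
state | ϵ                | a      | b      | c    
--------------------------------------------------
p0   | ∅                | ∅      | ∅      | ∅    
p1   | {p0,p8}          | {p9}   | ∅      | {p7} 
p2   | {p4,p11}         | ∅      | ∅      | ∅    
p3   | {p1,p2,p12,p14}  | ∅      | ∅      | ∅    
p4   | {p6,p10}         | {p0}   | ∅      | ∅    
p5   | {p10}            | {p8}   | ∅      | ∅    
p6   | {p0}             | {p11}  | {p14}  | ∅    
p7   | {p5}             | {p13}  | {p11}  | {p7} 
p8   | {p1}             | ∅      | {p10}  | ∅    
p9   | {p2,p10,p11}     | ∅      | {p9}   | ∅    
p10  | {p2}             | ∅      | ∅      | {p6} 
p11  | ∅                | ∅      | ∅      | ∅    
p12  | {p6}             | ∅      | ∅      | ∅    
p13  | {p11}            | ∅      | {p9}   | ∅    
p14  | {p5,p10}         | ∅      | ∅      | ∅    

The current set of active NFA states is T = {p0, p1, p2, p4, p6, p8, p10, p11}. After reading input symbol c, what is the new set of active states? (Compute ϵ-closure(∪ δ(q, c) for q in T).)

{p0, p2, p4, p5, p6, p7, p10, p11}

p1 on c → {p7}.
p10 on c → {p6}.
No c-transition from p0, p2, p4, p6, p8, p11.
Union after reading c: {p6, p7}.
Now take the ϵ-closure:
From p6 via ϵ: add p0.
From p7 via ϵ: add p5.
From p5 via ϵ: add p10.
From p10 via ϵ: add p2.
From p2 via ϵ: add p4, p11.
No new states can be added; the closed set is {p0, p2, p4, p5, p6, p7, p10, p11}.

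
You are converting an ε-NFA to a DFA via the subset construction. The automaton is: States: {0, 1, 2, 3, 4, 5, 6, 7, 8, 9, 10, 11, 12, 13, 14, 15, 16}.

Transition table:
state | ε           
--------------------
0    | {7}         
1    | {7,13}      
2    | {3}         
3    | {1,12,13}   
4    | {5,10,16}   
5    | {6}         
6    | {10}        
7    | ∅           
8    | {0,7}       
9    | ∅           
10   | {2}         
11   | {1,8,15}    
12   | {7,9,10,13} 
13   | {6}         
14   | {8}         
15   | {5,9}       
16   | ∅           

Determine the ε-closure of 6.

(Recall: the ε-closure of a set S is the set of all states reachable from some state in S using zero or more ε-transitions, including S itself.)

Start with {6}.
From 6 via ε: add 10.
From 10 via ε: add 2.
From 2 via ε: add 3.
From 3 via ε: add 1, 12, 13.
From 1 via ε: add 7.
From 12 via ε: add 9.
No new states can be added; the closed set is {1, 2, 3, 6, 7, 9, 10, 12, 13}.

{1, 2, 3, 6, 7, 9, 10, 12, 13}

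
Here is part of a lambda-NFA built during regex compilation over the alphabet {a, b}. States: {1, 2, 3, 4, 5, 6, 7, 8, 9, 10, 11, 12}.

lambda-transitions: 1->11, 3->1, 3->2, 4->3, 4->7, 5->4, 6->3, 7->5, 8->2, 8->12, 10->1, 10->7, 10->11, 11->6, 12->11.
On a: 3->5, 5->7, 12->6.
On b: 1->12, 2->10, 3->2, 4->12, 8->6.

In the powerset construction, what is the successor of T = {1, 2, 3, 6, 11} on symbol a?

{1, 2, 3, 4, 5, 6, 7, 11}

3 on a → {5}.
No a-transition from 1, 2, 6, 11.
Union after reading a: {5}.
Now take the lambda-closure:
From 5 via lambda: add 4.
From 4 via lambda: add 3, 7.
From 3 via lambda: add 1, 2.
From 1 via lambda: add 11.
From 11 via lambda: add 6.
No new states can be added; the closed set is {1, 2, 3, 4, 5, 6, 7, 11}.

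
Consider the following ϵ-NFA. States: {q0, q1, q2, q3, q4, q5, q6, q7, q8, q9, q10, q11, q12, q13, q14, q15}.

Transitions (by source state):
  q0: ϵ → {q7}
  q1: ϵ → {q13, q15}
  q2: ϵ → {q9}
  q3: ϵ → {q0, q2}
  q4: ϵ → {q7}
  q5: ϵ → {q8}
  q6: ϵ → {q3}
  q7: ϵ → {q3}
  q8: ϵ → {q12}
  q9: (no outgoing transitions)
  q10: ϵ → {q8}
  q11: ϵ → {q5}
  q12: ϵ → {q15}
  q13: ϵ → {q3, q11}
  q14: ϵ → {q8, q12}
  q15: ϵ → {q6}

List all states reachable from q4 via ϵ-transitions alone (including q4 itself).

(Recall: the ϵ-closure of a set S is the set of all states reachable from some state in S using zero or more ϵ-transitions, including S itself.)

{q0, q2, q3, q4, q7, q9}

Start with {q4}.
From q4 via ϵ: add q7.
From q7 via ϵ: add q3.
From q3 via ϵ: add q0, q2.
From q2 via ϵ: add q9.
No new states can be added; the closed set is {q0, q2, q3, q4, q7, q9}.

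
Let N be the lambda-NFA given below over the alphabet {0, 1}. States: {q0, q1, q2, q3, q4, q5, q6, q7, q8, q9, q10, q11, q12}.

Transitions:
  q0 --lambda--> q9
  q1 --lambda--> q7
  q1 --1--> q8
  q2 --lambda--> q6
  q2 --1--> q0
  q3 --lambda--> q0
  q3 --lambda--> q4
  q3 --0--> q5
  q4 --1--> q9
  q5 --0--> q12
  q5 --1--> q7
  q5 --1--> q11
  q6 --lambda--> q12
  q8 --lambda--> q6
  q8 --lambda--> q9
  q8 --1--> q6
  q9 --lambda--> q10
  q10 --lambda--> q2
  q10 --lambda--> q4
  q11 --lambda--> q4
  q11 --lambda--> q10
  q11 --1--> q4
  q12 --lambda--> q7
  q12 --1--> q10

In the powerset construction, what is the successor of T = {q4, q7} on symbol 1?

q4 on 1 → {q9}.
No 1-transition from q7.
Union after reading 1: {q9}.
Now take the lambda-closure:
From q9 via lambda: add q10.
From q10 via lambda: add q2, q4.
From q2 via lambda: add q6.
From q6 via lambda: add q12.
From q12 via lambda: add q7.
No new states can be added; the closed set is {q2, q4, q6, q7, q9, q10, q12}.

{q2, q4, q6, q7, q9, q10, q12}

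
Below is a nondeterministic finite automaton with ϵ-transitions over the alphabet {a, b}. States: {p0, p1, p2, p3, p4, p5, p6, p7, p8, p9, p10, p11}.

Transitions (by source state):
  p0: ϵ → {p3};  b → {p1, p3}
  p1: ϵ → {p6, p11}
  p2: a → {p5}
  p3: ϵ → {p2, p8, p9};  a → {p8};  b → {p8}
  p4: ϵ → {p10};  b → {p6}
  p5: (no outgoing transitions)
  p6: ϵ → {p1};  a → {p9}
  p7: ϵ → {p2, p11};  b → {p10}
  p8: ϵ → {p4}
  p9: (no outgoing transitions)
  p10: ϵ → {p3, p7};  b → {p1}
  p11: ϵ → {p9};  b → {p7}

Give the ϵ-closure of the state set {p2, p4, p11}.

Start with {p2, p4, p11}.
From p4 via ϵ: add p10.
From p11 via ϵ: add p9.
From p10 via ϵ: add p3, p7.
From p3 via ϵ: add p8.
No new states can be added; the closed set is {p2, p3, p4, p7, p8, p9, p10, p11}.

{p2, p3, p4, p7, p8, p9, p10, p11}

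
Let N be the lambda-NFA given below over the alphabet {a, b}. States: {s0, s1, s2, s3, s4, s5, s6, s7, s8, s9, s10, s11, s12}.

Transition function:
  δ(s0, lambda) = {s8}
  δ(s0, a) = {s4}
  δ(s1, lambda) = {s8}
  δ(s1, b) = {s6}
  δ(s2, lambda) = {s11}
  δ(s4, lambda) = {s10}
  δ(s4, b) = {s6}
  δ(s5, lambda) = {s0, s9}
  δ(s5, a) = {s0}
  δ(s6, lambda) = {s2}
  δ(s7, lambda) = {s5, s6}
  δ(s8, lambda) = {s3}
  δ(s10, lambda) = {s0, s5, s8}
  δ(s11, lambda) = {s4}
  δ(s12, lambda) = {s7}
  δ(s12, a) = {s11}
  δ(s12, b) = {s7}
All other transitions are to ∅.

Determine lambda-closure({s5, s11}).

{s0, s3, s4, s5, s8, s9, s10, s11}

Start with {s5, s11}.
From s5 via lambda: add s0, s9.
From s11 via lambda: add s4.
From s0 via lambda: add s8.
From s4 via lambda: add s10.
From s8 via lambda: add s3.
No new states can be added; the closed set is {s0, s3, s4, s5, s8, s9, s10, s11}.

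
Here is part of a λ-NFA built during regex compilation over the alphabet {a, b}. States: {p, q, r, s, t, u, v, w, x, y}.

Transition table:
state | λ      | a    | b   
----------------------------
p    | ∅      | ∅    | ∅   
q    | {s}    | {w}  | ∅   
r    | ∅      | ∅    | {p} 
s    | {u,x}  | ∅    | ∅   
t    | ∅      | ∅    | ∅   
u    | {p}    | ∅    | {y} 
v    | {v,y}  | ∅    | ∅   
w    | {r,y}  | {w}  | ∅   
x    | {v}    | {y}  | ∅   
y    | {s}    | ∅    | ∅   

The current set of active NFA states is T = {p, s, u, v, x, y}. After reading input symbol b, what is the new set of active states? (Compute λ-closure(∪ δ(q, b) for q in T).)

u on b → {y}.
No b-transition from p, s, v, x, y.
Union after reading b: {y}.
Now take the λ-closure:
From y via λ: add s.
From s via λ: add u, x.
From u via λ: add p.
From x via λ: add v.
No new states can be added; the closed set is {p, s, u, v, x, y}.

{p, s, u, v, x, y}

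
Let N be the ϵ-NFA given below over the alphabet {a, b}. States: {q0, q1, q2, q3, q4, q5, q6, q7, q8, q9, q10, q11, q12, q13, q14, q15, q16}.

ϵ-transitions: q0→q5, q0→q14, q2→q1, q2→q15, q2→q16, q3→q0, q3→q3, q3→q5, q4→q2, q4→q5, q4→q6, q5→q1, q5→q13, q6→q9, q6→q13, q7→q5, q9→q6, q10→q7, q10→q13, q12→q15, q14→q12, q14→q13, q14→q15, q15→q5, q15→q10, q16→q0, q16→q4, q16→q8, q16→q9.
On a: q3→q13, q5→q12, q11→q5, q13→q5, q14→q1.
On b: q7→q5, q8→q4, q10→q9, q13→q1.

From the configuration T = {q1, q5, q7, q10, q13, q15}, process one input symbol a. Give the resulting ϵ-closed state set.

{q1, q5, q7, q10, q12, q13, q15}

q5 on a → {q12}.
q13 on a → {q5}.
No a-transition from q1, q7, q10, q15.
Union after reading a: {q5, q12}.
Now take the ϵ-closure:
From q5 via ϵ: add q1, q13.
From q12 via ϵ: add q15.
From q15 via ϵ: add q10.
From q10 via ϵ: add q7.
No new states can be added; the closed set is {q1, q5, q7, q10, q12, q13, q15}.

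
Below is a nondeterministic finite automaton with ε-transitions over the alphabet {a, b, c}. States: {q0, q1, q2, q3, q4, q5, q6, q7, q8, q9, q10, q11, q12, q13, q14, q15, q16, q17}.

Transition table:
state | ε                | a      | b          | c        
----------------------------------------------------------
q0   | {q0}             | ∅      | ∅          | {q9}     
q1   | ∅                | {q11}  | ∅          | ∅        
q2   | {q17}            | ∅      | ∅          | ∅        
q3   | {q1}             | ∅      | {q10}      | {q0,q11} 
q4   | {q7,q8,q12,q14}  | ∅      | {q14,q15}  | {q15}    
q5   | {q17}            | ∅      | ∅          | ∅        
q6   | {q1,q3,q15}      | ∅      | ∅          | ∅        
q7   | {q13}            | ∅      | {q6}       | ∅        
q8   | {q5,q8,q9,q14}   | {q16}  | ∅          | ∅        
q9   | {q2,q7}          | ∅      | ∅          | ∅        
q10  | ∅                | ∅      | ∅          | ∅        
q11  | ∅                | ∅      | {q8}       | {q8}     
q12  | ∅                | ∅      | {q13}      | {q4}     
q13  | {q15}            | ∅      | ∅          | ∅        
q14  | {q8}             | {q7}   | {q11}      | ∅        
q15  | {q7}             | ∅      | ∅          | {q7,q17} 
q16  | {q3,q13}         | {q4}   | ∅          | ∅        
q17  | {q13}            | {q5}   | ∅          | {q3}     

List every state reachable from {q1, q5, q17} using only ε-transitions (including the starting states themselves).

Start with {q1, q5, q17}.
From q17 via ε: add q13.
From q13 via ε: add q15.
From q15 via ε: add q7.
No new states can be added; the closed set is {q1, q5, q7, q13, q15, q17}.

{q1, q5, q7, q13, q15, q17}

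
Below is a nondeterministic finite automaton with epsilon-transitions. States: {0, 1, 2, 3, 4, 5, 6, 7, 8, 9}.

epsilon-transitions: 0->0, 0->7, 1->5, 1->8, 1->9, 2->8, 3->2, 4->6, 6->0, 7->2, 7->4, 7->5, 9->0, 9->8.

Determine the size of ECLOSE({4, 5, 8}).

Start with {4, 5, 8}.
From 4 via epsilon: add 6.
From 6 via epsilon: add 0.
From 0 via epsilon: add 7.
From 7 via epsilon: add 2.
epsilon-closure = {0, 2, 4, 5, 6, 7, 8}, which has 7 states.

7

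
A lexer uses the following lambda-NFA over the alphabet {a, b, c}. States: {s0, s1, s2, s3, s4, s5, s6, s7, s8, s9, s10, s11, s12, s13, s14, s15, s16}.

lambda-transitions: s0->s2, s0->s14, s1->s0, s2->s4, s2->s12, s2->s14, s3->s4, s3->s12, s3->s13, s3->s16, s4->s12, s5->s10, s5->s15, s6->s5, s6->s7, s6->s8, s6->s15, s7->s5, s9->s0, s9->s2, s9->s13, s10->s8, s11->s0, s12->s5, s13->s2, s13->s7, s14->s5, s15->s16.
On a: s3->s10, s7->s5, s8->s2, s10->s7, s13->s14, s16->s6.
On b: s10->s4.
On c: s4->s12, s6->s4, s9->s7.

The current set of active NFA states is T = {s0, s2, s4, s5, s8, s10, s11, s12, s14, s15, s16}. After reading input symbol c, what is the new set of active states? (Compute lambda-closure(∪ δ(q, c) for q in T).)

{s5, s8, s10, s12, s15, s16}

s4 on c → {s12}.
No c-transition from s0, s2, s5, s8, s10, s11, s12, s14, s15, s16.
Union after reading c: {s12}.
Now take the lambda-closure:
From s12 via lambda: add s5.
From s5 via lambda: add s10, s15.
From s10 via lambda: add s8.
From s15 via lambda: add s16.
No new states can be added; the closed set is {s5, s8, s10, s12, s15, s16}.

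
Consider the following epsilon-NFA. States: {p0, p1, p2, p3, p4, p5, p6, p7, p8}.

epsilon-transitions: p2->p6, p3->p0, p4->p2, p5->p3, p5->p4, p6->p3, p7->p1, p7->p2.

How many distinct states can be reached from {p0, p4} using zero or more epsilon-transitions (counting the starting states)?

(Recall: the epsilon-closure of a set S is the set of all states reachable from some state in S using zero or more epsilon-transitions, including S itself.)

Start with {p0, p4}.
From p4 via epsilon: add p2.
From p2 via epsilon: add p6.
From p6 via epsilon: add p3.
epsilon-closure = {p0, p2, p3, p4, p6}, which has 5 states.

5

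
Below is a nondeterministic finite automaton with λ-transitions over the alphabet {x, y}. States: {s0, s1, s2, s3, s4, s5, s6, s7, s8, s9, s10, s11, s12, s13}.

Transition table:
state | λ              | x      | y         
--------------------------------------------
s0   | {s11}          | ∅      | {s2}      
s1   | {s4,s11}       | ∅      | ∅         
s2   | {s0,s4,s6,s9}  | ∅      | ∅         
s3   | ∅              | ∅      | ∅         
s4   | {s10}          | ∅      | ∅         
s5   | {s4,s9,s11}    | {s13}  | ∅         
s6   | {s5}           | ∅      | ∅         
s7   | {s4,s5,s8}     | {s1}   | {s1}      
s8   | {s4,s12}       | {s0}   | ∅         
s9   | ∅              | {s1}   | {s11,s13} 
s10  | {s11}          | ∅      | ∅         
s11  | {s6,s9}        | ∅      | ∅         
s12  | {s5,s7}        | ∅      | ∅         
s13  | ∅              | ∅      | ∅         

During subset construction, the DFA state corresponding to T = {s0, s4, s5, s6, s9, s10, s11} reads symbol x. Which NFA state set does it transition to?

{s1, s4, s5, s6, s9, s10, s11, s13}

s5 on x → {s13}.
s9 on x → {s1}.
No x-transition from s0, s4, s6, s10, s11.
Union after reading x: {s1, s13}.
Now take the λ-closure:
From s1 via λ: add s4, s11.
From s4 via λ: add s10.
From s11 via λ: add s6, s9.
From s6 via λ: add s5.
No new states can be added; the closed set is {s1, s4, s5, s6, s9, s10, s11, s13}.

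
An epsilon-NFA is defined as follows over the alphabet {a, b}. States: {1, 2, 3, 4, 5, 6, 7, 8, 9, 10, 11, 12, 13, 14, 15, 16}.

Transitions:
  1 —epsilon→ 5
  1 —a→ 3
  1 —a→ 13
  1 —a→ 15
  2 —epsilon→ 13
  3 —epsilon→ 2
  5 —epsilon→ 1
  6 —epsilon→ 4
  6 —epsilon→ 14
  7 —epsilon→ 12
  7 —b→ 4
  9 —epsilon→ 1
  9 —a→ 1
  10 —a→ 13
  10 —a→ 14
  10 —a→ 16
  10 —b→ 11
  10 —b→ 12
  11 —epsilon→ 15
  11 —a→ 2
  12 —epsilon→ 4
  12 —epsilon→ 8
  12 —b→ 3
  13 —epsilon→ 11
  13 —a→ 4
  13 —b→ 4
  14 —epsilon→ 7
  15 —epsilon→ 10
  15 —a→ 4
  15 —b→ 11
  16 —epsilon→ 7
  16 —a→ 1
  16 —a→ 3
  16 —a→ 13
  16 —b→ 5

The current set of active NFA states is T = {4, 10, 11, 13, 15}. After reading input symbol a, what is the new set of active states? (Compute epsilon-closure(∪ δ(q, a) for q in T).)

{2, 4, 7, 8, 10, 11, 12, 13, 14, 15, 16}

10 on a → {13, 14, 16}.
11 on a → {2}.
13 on a → {4}.
15 on a → {4}.
No a-transition from 4.
Union after reading a: {2, 4, 13, 14, 16}.
Now take the epsilon-closure:
From 13 via epsilon: add 11.
From 14 via epsilon: add 7.
From 7 via epsilon: add 12.
From 11 via epsilon: add 15.
From 12 via epsilon: add 8.
From 15 via epsilon: add 10.
No new states can be added; the closed set is {2, 4, 7, 8, 10, 11, 12, 13, 14, 15, 16}.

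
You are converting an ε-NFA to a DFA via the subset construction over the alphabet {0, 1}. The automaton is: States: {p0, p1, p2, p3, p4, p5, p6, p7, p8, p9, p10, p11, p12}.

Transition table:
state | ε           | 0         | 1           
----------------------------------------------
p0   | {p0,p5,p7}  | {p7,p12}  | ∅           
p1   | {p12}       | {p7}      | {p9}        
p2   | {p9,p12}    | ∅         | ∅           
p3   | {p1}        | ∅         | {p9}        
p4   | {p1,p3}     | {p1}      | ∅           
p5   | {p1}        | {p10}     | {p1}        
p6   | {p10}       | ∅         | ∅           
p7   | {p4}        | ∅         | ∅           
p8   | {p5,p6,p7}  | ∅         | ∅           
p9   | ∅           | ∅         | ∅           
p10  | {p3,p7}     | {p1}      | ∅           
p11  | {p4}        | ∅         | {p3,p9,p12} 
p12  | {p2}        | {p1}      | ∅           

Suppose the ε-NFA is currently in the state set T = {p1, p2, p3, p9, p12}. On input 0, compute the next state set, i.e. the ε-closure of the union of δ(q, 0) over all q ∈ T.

{p1, p2, p3, p4, p7, p9, p12}

p1 on 0 → {p7}.
p12 on 0 → {p1}.
No 0-transition from p2, p3, p9.
Union after reading 0: {p1, p7}.
Now take the ε-closure:
From p1 via ε: add p12.
From p7 via ε: add p4.
From p4 via ε: add p3.
From p12 via ε: add p2.
From p2 via ε: add p9.
No new states can be added; the closed set is {p1, p2, p3, p4, p7, p9, p12}.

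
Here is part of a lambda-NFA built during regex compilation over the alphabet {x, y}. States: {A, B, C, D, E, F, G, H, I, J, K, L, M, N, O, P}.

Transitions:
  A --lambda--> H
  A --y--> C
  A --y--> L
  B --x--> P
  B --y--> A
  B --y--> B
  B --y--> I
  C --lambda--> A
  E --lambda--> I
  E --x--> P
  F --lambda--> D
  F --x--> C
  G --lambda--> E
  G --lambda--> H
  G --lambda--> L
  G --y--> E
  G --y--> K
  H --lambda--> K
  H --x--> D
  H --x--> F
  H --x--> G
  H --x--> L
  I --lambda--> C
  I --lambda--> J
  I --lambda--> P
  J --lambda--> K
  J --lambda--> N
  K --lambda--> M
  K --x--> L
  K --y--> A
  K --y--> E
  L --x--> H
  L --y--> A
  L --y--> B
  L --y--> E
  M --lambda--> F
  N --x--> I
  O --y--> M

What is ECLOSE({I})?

Start with {I}.
From I via lambda: add C, J, P.
From C via lambda: add A.
From J via lambda: add K, N.
From A via lambda: add H.
From K via lambda: add M.
From M via lambda: add F.
From F via lambda: add D.
No new states can be added; the closed set is {A, C, D, F, H, I, J, K, M, N, P}.

{A, C, D, F, H, I, J, K, M, N, P}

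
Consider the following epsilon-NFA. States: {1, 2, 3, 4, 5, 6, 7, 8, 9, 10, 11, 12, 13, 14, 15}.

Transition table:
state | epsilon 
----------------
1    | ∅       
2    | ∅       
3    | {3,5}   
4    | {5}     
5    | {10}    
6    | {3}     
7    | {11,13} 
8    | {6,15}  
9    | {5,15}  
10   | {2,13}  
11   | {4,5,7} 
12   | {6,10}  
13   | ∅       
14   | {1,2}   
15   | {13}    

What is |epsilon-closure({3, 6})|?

Start with {3, 6}.
From 3 via epsilon: add 5.
From 5 via epsilon: add 10.
From 10 via epsilon: add 2, 13.
epsilon-closure = {2, 3, 5, 6, 10, 13}, which has 6 states.

6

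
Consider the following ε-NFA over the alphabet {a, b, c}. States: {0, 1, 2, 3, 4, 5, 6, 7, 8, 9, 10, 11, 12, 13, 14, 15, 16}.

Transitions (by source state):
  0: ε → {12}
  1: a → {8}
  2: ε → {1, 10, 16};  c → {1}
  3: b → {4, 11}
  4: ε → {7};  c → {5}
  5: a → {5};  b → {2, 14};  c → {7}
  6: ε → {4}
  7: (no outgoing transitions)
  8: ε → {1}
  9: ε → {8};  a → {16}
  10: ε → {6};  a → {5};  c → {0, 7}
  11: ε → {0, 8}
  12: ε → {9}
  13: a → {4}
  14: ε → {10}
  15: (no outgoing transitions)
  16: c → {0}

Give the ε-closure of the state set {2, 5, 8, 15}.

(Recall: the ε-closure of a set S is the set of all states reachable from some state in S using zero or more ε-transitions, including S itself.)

{1, 2, 4, 5, 6, 7, 8, 10, 15, 16}

Start with {2, 5, 8, 15}.
From 2 via ε: add 1, 10, 16.
From 10 via ε: add 6.
From 6 via ε: add 4.
From 4 via ε: add 7.
No new states can be added; the closed set is {1, 2, 4, 5, 6, 7, 8, 10, 15, 16}.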